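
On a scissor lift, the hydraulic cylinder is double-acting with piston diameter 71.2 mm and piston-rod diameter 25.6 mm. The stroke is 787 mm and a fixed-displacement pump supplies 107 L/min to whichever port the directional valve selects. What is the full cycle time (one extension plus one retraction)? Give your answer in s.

t ≈ 3.29 s

Cap-side area A_cap = π/4 × (71.2 mm)² = 3982 mm^2
Rod-side annular area A_ann = π/4 × (71.2² − 25.6²) = 3467 mm^2
t_ext = A_cap·L/Q = 1.757 s
t_ret = A_ann·L/Q = 1.530 s
t_cycle = t_ext + t_ret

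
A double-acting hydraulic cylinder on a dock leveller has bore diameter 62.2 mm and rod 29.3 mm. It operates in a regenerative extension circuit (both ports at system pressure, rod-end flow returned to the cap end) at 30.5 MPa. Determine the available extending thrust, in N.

F ≈ 20600 N

With equal pressure on both faces, forces on the annular region cancel; the net push is pressure × rod cross-section.
Rod cross-section A_rod = π/4 × (29.3 mm)² = 674.3 mm^2
F = P × A_rod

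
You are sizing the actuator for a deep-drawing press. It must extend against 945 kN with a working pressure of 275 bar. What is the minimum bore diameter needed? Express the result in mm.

D ≈ 209 mm

Extension force acts on the full piston face: F = P × (π/4)D².
D = √(4F / (πP)) = √(4 × 945 kN / (π × 275 bar))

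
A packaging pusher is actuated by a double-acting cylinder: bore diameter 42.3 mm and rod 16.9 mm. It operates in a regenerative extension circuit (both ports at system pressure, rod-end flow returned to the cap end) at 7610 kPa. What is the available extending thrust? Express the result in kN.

With equal pressure on both faces, forces on the annular region cancel; the net push is pressure × rod cross-section.
Rod cross-section A_rod = π/4 × (16.9 mm)² = 224.3 mm^2
F = P × A_rod

F ≈ 1.71 kN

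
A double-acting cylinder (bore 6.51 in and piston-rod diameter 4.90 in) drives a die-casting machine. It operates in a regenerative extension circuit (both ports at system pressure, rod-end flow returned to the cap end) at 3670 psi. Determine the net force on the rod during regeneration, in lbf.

F ≈ 69200 lbf

With equal pressure on both faces, forces on the annular region cancel; the net push is pressure × rod cross-section.
Rod cross-section A_rod = π/4 × (4.90 in)² = 18.86 in^2
F = P × A_rod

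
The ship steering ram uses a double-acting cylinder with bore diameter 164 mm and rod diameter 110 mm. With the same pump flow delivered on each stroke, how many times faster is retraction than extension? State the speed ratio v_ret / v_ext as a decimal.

v_ret/v_ext ≈ 1.82

Cap-side area A_cap = π/4 × (164 mm)² = 21120 mm^2
Rod-side annular area A_ann = π/4 × (164² − 110²) = 11620 mm^2
For equal Q, v ∝ 1/A, so v_ret/v_ext = A_cap/A_ann.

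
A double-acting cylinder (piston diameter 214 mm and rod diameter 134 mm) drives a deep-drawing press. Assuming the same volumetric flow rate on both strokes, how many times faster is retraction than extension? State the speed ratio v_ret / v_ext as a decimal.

Cap-side area A_cap = π/4 × (214 mm)² = 35970 mm^2
Rod-side annular area A_ann = π/4 × (214² − 134²) = 21870 mm^2
For equal Q, v ∝ 1/A, so v_ret/v_ext = A_cap/A_ann.

v_ret/v_ext ≈ 1.64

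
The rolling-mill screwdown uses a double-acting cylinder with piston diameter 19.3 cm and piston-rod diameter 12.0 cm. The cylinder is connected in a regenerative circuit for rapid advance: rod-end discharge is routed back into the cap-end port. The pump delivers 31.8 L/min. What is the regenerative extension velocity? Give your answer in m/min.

In regeneration the rod-end outflow joins the pump flow into the cap end, so the net volume the pump must supply per unit advance equals the rod cross-section area.
Rod cross-section A_rod = π/4 × (12.0 cm)² = 113.1 cm^2
v = Q_pump / A_rod

v ≈ 2.81 m/min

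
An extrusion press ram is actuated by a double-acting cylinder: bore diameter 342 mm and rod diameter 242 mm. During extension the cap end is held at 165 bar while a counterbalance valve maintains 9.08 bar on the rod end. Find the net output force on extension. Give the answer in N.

Cap-side area A_cap = π/4 × (342 mm)² = 91860 mm^2
Rod-side annular area A_ann = π/4 × (342² − 242²) = 45870 mm^2
Net thrust = P_cap·A_cap − P_rod·A_ann = 1.516e6 N − 41650 N

F ≈ 1.47e6 N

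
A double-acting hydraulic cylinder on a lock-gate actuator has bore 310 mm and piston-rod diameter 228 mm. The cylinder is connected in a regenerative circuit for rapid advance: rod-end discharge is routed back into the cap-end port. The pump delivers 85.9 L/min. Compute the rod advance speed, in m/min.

v ≈ 2.10 m/min

In regeneration the rod-end outflow joins the pump flow into the cap end, so the net volume the pump must supply per unit advance equals the rod cross-section area.
Rod cross-section A_rod = π/4 × (228 mm)² = 40830 mm^2
v = Q_pump / A_rod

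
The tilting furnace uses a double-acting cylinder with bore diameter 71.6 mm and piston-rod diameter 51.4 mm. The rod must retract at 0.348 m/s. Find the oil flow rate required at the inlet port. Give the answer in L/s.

Rod-side annular area A_ann = π/4 × (71.6² − 51.4²) = 1951 mm^2
Q = A × v

Q ≈ 0.679 L/s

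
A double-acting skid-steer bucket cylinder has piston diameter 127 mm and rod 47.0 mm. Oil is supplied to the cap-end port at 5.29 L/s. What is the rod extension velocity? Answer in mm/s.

v ≈ 418 mm/s

Cap-side area A_cap = π/4 × (127 mm)² = 12670 mm^2
v = Q / A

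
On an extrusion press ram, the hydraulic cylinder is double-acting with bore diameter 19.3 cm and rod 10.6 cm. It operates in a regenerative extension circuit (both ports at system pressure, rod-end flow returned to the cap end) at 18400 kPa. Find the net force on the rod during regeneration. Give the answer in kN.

With equal pressure on both faces, forces on the annular region cancel; the net push is pressure × rod cross-section.
Rod cross-section A_rod = π/4 × (10.6 cm)² = 88.25 cm^2
F = P × A_rod

F ≈ 162 kN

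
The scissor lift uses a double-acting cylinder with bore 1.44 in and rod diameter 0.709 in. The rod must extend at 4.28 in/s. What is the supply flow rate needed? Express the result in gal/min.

Cap-side area A_cap = π/4 × (1.44 in)² = 1.629 in^2
Q = A × v

Q ≈ 1.81 gal/min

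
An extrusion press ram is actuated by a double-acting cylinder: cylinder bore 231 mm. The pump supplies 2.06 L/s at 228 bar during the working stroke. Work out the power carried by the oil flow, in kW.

Hydraulic power = P × Q

W ≈ 47.0 kW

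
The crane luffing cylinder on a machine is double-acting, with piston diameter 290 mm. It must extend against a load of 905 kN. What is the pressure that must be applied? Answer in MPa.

Cap-side area A_cap = π/4 × (290 mm)² = 66050 mm^2
P = F / A = 905 kN / A

P ≈ 13.7 MPa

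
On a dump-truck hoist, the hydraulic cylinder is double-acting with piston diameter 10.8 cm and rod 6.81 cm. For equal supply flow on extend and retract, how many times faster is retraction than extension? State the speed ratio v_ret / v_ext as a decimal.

v_ret/v_ext ≈ 1.66

Cap-side area A_cap = π/4 × (10.8 cm)² = 91.61 cm^2
Rod-side annular area A_ann = π/4 × (10.8² − 6.81²) = 55.19 cm^2
For equal Q, v ∝ 1/A, so v_ret/v_ext = A_cap/A_ann.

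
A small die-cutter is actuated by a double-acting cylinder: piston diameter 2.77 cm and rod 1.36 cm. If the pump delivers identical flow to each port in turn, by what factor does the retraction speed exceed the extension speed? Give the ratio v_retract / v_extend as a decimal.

Cap-side area A_cap = π/4 × (2.77 cm)² = 6.026 cm^2
Rod-side annular area A_ann = π/4 × (2.77² − 1.36²) = 4.574 cm^2
For equal Q, v ∝ 1/A, so v_ret/v_ext = A_cap/A_ann.

v_ret/v_ext ≈ 1.32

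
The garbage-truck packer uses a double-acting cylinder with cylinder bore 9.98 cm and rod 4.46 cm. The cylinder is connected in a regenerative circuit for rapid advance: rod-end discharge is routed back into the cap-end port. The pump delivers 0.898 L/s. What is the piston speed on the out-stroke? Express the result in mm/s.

In regeneration the rod-end outflow joins the pump flow into the cap end, so the net volume the pump must supply per unit advance equals the rod cross-section area.
Rod cross-section A_rod = π/4 × (4.46 cm)² = 15.62 cm^2
v = Q_pump / A_rod

v ≈ 575 mm/s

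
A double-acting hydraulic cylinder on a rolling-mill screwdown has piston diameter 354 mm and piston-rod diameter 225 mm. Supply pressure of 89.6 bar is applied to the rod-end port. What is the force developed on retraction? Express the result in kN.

F ≈ 526 kN

Rod-side annular area A_ann = π/4 × (354² − 225²) = 58660 mm^2
On retraction the pressure acts on the annular area (bore minus rod).
F = P × A_ann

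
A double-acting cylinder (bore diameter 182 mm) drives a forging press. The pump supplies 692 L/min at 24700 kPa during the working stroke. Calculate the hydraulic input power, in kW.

Hydraulic power = P × Q

W ≈ 285 kW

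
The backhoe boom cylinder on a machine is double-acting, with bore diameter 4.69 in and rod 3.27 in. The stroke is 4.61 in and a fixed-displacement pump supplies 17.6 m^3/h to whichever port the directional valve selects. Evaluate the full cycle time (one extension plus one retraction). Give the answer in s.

t ≈ 0.404 s

Cap-side area A_cap = π/4 × (4.69 in)² = 17.28 in^2
Rod-side annular area A_ann = π/4 × (4.69² − 3.27²) = 8.878 in^2
t_ext = A_cap·L/Q = 0.2669 s
t_ret = A_ann·L/Q = 0.1372 s
t_cycle = t_ext + t_ret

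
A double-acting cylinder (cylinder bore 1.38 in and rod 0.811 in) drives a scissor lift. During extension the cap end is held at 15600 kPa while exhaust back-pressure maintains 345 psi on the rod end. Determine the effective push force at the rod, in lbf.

Cap-side area A_cap = π/4 × (1.38 in)² = 1.496 in^2
Rod-side annular area A_ann = π/4 × (1.38² − 0.811²) = 0.9791 in^2
Net thrust = P_cap·A_cap − P_rod·A_ann = 3384 lbf − 337.8 lbf

F ≈ 3050 lbf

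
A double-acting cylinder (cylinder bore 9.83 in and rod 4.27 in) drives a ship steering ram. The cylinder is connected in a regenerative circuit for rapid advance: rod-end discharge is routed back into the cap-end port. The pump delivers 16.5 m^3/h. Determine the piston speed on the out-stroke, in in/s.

v ≈ 19.5 in/s

In regeneration the rod-end outflow joins the pump flow into the cap end, so the net volume the pump must supply per unit advance equals the rod cross-section area.
Rod cross-section A_rod = π/4 × (4.27 in)² = 14.32 in^2
v = Q_pump / A_rod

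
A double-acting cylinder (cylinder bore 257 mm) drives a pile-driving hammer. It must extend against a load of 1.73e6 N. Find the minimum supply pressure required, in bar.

P ≈ 333 bar

Cap-side area A_cap = π/4 × (257 mm)² = 51870 mm^2
P = F / A = 1.73e6 N / A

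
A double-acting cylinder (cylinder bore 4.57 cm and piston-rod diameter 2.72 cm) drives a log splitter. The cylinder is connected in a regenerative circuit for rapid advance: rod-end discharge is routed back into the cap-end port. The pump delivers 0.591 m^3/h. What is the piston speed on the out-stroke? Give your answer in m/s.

In regeneration the rod-end outflow joins the pump flow into the cap end, so the net volume the pump must supply per unit advance equals the rod cross-section area.
Rod cross-section A_rod = π/4 × (2.72 cm)² = 5.811 cm^2
v = Q_pump / A_rod

v ≈ 0.283 m/s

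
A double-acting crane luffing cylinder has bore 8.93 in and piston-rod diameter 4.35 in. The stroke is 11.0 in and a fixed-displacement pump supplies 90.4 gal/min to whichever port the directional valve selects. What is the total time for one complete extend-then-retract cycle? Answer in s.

Cap-side area A_cap = π/4 × (8.93 in)² = 62.63 in^2
Rod-side annular area A_ann = π/4 × (8.93² − 4.35²) = 47.77 in^2
t_ext = A_cap·L/Q = 1.980 s
t_ret = A_ann·L/Q = 1.510 s
t_cycle = t_ext + t_ret

t ≈ 3.49 s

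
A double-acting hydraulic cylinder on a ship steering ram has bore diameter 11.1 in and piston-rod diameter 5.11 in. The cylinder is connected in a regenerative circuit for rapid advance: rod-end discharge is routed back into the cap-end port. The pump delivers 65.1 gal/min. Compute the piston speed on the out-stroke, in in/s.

v ≈ 12.2 in/s

In regeneration the rod-end outflow joins the pump flow into the cap end, so the net volume the pump must supply per unit advance equals the rod cross-section area.
Rod cross-section A_rod = π/4 × (5.11 in)² = 20.51 in^2
v = Q_pump / A_rod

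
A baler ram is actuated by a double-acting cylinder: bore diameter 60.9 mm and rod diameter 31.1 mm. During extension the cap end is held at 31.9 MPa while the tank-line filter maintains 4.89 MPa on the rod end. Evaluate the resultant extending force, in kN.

Cap-side area A_cap = π/4 × (60.9 mm)² = 2913 mm^2
Rod-side annular area A_ann = π/4 × (60.9² − 31.1²) = 2153 mm^2
Net thrust = P_cap·A_cap − P_rod·A_ann = 92.92 kN − 10.53 kN

F ≈ 82.4 kN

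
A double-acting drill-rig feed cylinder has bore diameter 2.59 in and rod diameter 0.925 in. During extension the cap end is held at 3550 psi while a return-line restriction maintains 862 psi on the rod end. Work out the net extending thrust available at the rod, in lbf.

F ≈ 14700 lbf

Cap-side area A_cap = π/4 × (2.59 in)² = 5.269 in^2
Rod-side annular area A_ann = π/4 × (2.59² − 0.925²) = 4.597 in^2
Net thrust = P_cap·A_cap − P_rod·A_ann = 18700 lbf − 3962 lbf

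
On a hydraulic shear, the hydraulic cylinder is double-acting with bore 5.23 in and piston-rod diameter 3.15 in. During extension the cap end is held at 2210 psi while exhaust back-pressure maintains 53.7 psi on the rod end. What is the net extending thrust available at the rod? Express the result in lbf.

F ≈ 46700 lbf

Cap-side area A_cap = π/4 × (5.23 in)² = 21.48 in^2
Rod-side annular area A_ann = π/4 × (5.23² − 3.15²) = 13.69 in^2
Net thrust = P_cap·A_cap − P_rod·A_ann = 47480 lbf − 735.1 lbf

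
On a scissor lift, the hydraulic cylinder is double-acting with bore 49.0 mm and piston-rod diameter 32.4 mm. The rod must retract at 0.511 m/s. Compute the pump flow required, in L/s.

Rod-side annular area A_ann = π/4 × (49.0² − 32.4²) = 1061 mm^2
Q = A × v

Q ≈ 0.542 L/s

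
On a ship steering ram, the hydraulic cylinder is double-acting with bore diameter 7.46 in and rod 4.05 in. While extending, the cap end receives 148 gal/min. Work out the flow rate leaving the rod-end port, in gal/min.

Q_out ≈ 104 gal/min

Cap-side area A_cap = π/4 × (7.46 in)² = 43.71 in^2
Rod-side annular area A_ann = π/4 × (7.46² − 4.05²) = 30.83 in^2
Piston speed v = Q_in/A_cap; rod-end outflow Q_out = v × A_ann = Q_in × A_ann/A_cap.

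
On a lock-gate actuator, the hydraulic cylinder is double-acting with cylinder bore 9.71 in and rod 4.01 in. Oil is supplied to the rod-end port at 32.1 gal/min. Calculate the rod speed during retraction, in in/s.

v ≈ 2.01 in/s

Rod-side annular area A_ann = π/4 × (9.71² − 4.01²) = 61.42 in^2
Flow into the rod-end port fills the annular volume.
v = Q / A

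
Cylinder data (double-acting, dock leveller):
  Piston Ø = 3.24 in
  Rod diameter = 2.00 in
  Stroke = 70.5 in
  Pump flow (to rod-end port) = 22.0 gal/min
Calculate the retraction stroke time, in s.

t ≈ 4.25 s

Rod-side annular area A_ann = π/4 × (3.24² − 2.00²) = 5.103 in^2
Swept volume V = A × L; t = V / Q = A·L / Q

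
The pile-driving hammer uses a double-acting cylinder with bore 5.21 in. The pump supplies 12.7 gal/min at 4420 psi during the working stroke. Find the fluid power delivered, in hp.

Hydraulic power = P × Q

W ≈ 32.7 hp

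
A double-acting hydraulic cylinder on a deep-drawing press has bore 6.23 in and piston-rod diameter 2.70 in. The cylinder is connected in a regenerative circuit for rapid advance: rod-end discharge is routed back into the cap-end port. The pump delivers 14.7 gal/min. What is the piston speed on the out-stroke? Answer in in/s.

In regeneration the rod-end outflow joins the pump flow into the cap end, so the net volume the pump must supply per unit advance equals the rod cross-section area.
Rod cross-section A_rod = π/4 × (2.70 in)² = 5.726 in^2
v = Q_pump / A_rod

v ≈ 9.88 in/s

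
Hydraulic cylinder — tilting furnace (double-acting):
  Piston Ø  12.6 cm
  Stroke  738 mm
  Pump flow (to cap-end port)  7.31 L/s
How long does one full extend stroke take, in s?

t ≈ 1.26 s

Cap-side area A_cap = π/4 × (12.6 cm)² = 124.7 cm^2
Swept volume V = A × L; t = V / Q = A·L / Q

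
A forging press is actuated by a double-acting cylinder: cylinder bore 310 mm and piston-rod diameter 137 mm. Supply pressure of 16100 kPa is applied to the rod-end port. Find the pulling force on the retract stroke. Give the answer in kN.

Rod-side annular area A_ann = π/4 × (310² − 137²) = 60740 mm^2
On retraction the pressure acts on the annular area (bore minus rod).
F = P × A_ann

F ≈ 978 kN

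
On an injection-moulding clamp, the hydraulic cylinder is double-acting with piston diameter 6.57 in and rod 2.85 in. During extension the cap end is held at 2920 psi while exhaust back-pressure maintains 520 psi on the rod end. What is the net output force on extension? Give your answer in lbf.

Cap-side area A_cap = π/4 × (6.57 in)² = 33.90 in^2
Rod-side annular area A_ann = π/4 × (6.57² − 2.85²) = 27.52 in^2
Net thrust = P_cap·A_cap − P_rod·A_ann = 98990 lbf − 14310 lbf

F ≈ 84700 lbf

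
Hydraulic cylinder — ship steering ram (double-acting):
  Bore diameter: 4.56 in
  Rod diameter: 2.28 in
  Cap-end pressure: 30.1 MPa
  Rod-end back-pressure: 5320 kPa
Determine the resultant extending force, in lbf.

Cap-side area A_cap = π/4 × (4.56 in)² = 16.33 in^2
Rod-side annular area A_ann = π/4 × (4.56² − 2.28²) = 12.25 in^2
Net thrust = P_cap·A_cap − P_rod·A_ann = 71300 lbf − 9451 lbf

F ≈ 61800 lbf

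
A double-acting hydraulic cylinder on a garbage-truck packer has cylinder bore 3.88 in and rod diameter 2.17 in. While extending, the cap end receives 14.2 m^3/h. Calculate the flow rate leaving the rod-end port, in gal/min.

Q_out ≈ 43.0 gal/min

Cap-side area A_cap = π/4 × (3.88 in)² = 11.82 in^2
Rod-side annular area A_ann = π/4 × (3.88² − 2.17²) = 8.125 in^2
Piston speed v = Q_in/A_cap; rod-end outflow Q_out = v × A_ann = Q_in × A_ann/A_cap.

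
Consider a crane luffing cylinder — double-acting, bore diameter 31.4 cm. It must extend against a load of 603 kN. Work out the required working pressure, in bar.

P ≈ 77.9 bar

Cap-side area A_cap = π/4 × (31.4 cm)² = 774.4 cm^2
P = F / A = 603 kN / A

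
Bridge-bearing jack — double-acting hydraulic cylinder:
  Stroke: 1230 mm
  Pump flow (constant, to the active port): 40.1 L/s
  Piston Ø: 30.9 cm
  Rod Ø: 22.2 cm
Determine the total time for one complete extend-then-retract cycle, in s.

t ≈ 3.41 s

Cap-side area A_cap = π/4 × (30.9 cm)² = 749.9 cm^2
Rod-side annular area A_ann = π/4 × (30.9² − 22.2²) = 362.8 cm^2
t_ext = A_cap·L/Q = 2.300 s
t_ret = A_ann·L/Q = 1.113 s
t_cycle = t_ext + t_ret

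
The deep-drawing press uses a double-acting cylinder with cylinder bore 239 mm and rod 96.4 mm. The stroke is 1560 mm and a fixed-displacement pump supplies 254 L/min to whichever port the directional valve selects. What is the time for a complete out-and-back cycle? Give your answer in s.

t ≈ 30.4 s

Cap-side area A_cap = π/4 × (239 mm)² = 44860 mm^2
Rod-side annular area A_ann = π/4 × (239² − 96.4²) = 37560 mm^2
t_ext = A_cap·L/Q = 16.53 s
t_ret = A_ann·L/Q = 13.84 s
t_cycle = t_ext + t_ret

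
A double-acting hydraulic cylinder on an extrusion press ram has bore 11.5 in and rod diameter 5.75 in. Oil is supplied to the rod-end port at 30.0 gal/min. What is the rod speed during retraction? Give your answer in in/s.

Rod-side annular area A_ann = π/4 × (11.5² − 5.75²) = 77.90 in^2
Flow into the rod-end port fills the annular volume.
v = Q / A

v ≈ 1.48 in/s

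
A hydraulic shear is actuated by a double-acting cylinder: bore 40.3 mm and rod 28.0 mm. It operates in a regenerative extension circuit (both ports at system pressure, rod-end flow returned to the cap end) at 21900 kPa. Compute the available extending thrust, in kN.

With equal pressure on both faces, forces on the annular region cancel; the net push is pressure × rod cross-section.
Rod cross-section A_rod = π/4 × (28.0 mm)² = 615.8 mm^2
F = P × A_rod

F ≈ 13.5 kN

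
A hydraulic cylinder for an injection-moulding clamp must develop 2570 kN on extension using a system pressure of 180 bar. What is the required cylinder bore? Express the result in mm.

D ≈ 426 mm

Extension force acts on the full piston face: F = P × (π/4)D².
D = √(4F / (πP)) = √(4 × 2570 kN / (π × 180 bar))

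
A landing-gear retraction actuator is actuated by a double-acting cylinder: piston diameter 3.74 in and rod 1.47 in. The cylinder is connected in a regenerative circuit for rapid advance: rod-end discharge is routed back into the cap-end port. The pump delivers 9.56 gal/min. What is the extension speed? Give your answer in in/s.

v ≈ 21.7 in/s

In regeneration the rod-end outflow joins the pump flow into the cap end, so the net volume the pump must supply per unit advance equals the rod cross-section area.
Rod cross-section A_rod = π/4 × (1.47 in)² = 1.697 in^2
v = Q_pump / A_rod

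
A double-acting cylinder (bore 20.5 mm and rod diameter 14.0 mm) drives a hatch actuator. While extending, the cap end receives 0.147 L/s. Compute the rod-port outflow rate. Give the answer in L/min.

Cap-side area A_cap = π/4 × (20.5 mm)² = 330.1 mm^2
Rod-side annular area A_ann = π/4 × (20.5² − 14.0²) = 176.1 mm^2
Piston speed v = Q_in/A_cap; rod-end outflow Q_out = v × A_ann = Q_in × A_ann/A_cap.

Q_out ≈ 4.71 L/min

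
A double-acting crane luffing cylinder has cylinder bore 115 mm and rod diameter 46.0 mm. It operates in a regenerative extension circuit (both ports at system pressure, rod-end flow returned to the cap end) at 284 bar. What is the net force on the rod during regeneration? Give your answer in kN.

F ≈ 47.2 kN

With equal pressure on both faces, forces on the annular region cancel; the net push is pressure × rod cross-section.
Rod cross-section A_rod = π/4 × (46.0 mm)² = 1662 mm^2
F = P × A_rod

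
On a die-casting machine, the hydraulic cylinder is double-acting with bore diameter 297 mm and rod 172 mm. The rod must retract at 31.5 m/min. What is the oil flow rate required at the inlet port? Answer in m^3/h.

Q ≈ 87.0 m^3/h

Rod-side annular area A_ann = π/4 × (297² − 172²) = 46040 mm^2
Q = A × v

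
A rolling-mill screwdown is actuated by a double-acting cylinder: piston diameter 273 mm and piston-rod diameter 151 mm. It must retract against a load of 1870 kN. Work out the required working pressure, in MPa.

P ≈ 46.0 MPa

Rod-side annular area A_ann = π/4 × (273² − 151²) = 40630 mm^2
Retraction: pressure acts on the annular area.
P = F / A = 1870 kN / A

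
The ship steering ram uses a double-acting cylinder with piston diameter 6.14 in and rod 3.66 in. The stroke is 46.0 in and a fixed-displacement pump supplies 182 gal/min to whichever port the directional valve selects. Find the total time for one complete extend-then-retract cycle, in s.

Cap-side area A_cap = π/4 × (6.14 in)² = 29.61 in^2
Rod-side annular area A_ann = π/4 × (6.14² − 3.66²) = 19.09 in^2
t_ext = A_cap·L/Q = 1.944 s
t_ret = A_ann·L/Q = 1.253 s
t_cycle = t_ext + t_ret

t ≈ 3.20 s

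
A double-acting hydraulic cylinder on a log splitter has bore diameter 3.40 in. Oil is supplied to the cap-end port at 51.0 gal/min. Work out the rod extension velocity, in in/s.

Cap-side area A_cap = π/4 × (3.40 in)² = 9.079 in^2
v = Q / A

v ≈ 21.6 in/s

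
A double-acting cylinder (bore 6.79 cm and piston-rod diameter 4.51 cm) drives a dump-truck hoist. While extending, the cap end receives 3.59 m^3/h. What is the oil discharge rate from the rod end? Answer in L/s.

Cap-side area A_cap = π/4 × (6.79 cm)² = 36.21 cm^2
Rod-side annular area A_ann = π/4 × (6.79² − 4.51²) = 20.23 cm^2
Piston speed v = Q_in/A_cap; rod-end outflow Q_out = v × A_ann = Q_in × A_ann/A_cap.

Q_out ≈ 0.557 L/s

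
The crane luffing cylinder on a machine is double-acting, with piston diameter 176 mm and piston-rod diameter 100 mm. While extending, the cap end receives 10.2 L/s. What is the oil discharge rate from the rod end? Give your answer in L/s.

Q_out ≈ 6.91 L/s

Cap-side area A_cap = π/4 × (176 mm)² = 24330 mm^2
Rod-side annular area A_ann = π/4 × (176² − 100²) = 16470 mm^2
Piston speed v = Q_in/A_cap; rod-end outflow Q_out = v × A_ann = Q_in × A_ann/A_cap.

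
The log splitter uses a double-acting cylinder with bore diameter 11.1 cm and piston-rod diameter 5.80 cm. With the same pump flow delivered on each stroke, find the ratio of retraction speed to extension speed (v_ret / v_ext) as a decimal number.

v_ret/v_ext ≈ 1.38

Cap-side area A_cap = π/4 × (11.1 cm)² = 96.77 cm^2
Rod-side annular area A_ann = π/4 × (11.1² − 5.80²) = 70.35 cm^2
For equal Q, v ∝ 1/A, so v_ret/v_ext = A_cap/A_ann.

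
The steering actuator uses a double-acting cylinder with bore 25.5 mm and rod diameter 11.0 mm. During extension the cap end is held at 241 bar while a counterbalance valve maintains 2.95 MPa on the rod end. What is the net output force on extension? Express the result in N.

F ≈ 11100 N

Cap-side area A_cap = π/4 × (25.5 mm)² = 510.7 mm^2
Rod-side annular area A_ann = π/4 × (25.5² − 11.0²) = 415.7 mm^2
Net thrust = P_cap·A_cap − P_rod·A_ann = 12310 N − 1226 N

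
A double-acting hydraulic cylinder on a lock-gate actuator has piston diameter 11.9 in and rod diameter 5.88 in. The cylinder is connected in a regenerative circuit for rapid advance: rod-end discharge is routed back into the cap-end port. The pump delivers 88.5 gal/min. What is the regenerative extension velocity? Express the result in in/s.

In regeneration the rod-end outflow joins the pump flow into the cap end, so the net volume the pump must supply per unit advance equals the rod cross-section area.
Rod cross-section A_rod = π/4 × (5.88 in)² = 27.15 in^2
v = Q_pump / A_rod

v ≈ 12.5 in/s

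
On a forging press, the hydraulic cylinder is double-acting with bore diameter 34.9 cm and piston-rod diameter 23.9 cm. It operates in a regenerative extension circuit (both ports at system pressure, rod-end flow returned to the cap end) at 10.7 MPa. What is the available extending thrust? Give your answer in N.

With equal pressure on both faces, forces on the annular region cancel; the net push is pressure × rod cross-section.
Rod cross-section A_rod = π/4 × (23.9 cm)² = 448.6 cm^2
F = P × A_rod

F ≈ 4.80e5 N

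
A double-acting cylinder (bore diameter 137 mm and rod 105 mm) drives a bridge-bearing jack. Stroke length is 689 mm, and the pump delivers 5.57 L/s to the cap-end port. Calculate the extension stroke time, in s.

t ≈ 1.82 s

Cap-side area A_cap = π/4 × (137 mm)² = 14740 mm^2
Swept volume V = A × L; t = V / Q = A·L / Q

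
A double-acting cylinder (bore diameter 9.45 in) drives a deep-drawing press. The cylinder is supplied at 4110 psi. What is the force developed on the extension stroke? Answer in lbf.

F ≈ 2.88e5 lbf

Cap-side area A_cap = π/4 × (9.45 in)² = 70.14 in^2
F = P × A_cap = 4110 psi × A_cap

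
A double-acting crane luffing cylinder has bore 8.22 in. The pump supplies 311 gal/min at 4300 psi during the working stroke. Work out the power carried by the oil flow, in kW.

W ≈ 582 kW

Hydraulic power = P × Q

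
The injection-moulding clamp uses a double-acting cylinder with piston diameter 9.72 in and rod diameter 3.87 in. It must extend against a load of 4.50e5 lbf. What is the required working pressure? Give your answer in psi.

P ≈ 6060 psi

Cap-side area A_cap = π/4 × (9.72 in)² = 74.20 in^2
P = F / A = 4.50e5 lbf / A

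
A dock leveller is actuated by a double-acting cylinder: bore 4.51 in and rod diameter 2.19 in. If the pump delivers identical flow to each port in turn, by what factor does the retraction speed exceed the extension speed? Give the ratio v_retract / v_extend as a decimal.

v_ret/v_ext ≈ 1.31

Cap-side area A_cap = π/4 × (4.51 in)² = 15.98 in^2
Rod-side annular area A_ann = π/4 × (4.51² − 2.19²) = 12.21 in^2
For equal Q, v ∝ 1/A, so v_ret/v_ext = A_cap/A_ann.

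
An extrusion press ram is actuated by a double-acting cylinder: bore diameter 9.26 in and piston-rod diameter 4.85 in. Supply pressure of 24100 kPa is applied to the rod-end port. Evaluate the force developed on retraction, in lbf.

F ≈ 1.71e5 lbf

Rod-side annular area A_ann = π/4 × (9.26² − 4.85²) = 48.87 in^2
On retraction the pressure acts on the annular area (bore minus rod).
F = P × A_ann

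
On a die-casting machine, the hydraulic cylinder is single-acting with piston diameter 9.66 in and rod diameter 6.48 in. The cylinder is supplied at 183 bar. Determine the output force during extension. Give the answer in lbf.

F ≈ 1.95e5 lbf

Cap-side area A_cap = π/4 × (9.66 in)² = 73.29 in^2
F = P × A_cap = 183 bar × A_cap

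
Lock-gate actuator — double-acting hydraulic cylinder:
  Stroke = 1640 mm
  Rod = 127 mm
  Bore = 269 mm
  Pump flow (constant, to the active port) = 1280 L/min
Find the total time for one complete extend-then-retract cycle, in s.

t ≈ 7.76 s

Cap-side area A_cap = π/4 × (269 mm)² = 56830 mm^2
Rod-side annular area A_ann = π/4 × (269² − 127²) = 44160 mm^2
t_ext = A_cap·L/Q = 4.369 s
t_ret = A_ann·L/Q = 3.395 s
t_cycle = t_ext + t_ret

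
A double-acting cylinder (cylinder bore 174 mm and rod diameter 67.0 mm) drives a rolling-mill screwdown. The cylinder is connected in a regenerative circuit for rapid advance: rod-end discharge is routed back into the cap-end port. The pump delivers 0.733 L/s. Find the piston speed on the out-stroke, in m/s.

v ≈ 0.208 m/s

In regeneration the rod-end outflow joins the pump flow into the cap end, so the net volume the pump must supply per unit advance equals the rod cross-section area.
Rod cross-section A_rod = π/4 × (67.0 mm)² = 3526 mm^2
v = Q_pump / A_rod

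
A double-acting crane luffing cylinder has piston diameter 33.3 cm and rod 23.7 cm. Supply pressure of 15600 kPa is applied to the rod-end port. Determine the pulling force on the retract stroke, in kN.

Rod-side annular area A_ann = π/4 × (33.3² − 23.7²) = 429.8 cm^2
On retraction the pressure acts on the annular area (bore minus rod).
F = P × A_ann

F ≈ 670 kN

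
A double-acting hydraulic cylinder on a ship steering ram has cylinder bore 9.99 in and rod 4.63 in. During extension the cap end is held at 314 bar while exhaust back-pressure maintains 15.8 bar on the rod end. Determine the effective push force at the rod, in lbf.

F ≈ 3.43e5 lbf

Cap-side area A_cap = π/4 × (9.99 in)² = 78.38 in^2
Rod-side annular area A_ann = π/4 × (9.99² − 4.63²) = 61.55 in^2
Net thrust = P_cap·A_cap − P_rod·A_ann = 3.570e5 lbf − 14100 lbf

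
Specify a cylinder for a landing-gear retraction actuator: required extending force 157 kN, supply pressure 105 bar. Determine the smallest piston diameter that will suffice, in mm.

Extension force acts on the full piston face: F = P × (π/4)D².
D = √(4F / (πP)) = √(4 × 157 kN / (π × 105 bar))

D ≈ 138 mm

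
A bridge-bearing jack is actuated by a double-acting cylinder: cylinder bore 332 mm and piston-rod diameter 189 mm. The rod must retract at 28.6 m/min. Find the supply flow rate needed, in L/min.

Q ≈ 1670 L/min

Rod-side annular area A_ann = π/4 × (332² − 189²) = 58510 mm^2
Q = A × v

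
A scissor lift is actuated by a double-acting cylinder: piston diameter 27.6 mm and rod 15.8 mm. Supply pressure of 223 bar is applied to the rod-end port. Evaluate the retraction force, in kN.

Rod-side annular area A_ann = π/4 × (27.6² − 15.8²) = 402.2 mm^2
On retraction the pressure acts on the annular area (bore minus rod).
F = P × A_ann

F ≈ 8.97 kN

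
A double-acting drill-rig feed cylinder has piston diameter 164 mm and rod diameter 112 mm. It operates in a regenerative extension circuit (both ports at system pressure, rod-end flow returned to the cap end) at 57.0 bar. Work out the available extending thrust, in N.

With equal pressure on both faces, forces on the annular region cancel; the net push is pressure × rod cross-section.
Rod cross-section A_rod = π/4 × (112 mm)² = 9852 mm^2
F = P × A_rod

F ≈ 56200 N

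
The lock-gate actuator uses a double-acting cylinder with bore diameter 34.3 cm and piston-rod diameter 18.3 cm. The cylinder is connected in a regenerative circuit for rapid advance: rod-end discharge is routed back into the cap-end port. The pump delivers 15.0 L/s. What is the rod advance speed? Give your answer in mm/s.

v ≈ 570 mm/s

In regeneration the rod-end outflow joins the pump flow into the cap end, so the net volume the pump must supply per unit advance equals the rod cross-section area.
Rod cross-section A_rod = π/4 × (18.3 cm)² = 263.0 cm^2
v = Q_pump / A_rod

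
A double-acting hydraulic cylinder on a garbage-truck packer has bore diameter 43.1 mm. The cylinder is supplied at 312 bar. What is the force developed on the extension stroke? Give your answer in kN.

Cap-side area A_cap = π/4 × (43.1 mm)² = 1459 mm^2
F = P × A_cap = 312 bar × A_cap

F ≈ 45.5 kN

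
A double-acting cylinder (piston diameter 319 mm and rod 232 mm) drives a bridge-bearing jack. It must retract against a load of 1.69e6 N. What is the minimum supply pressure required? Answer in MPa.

P ≈ 44.9 MPa

Rod-side annular area A_ann = π/4 × (319² − 232²) = 37650 mm^2
Retraction: pressure acts on the annular area.
P = F / A = 1.69e6 N / A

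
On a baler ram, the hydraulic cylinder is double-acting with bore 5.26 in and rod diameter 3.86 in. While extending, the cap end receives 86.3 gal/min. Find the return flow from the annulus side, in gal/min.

Cap-side area A_cap = π/4 × (5.26 in)² = 21.73 in^2
Rod-side annular area A_ann = π/4 × (5.26² − 3.86²) = 10.03 in^2
Piston speed v = Q_in/A_cap; rod-end outflow Q_out = v × A_ann = Q_in × A_ann/A_cap.

Q_out ≈ 39.8 gal/min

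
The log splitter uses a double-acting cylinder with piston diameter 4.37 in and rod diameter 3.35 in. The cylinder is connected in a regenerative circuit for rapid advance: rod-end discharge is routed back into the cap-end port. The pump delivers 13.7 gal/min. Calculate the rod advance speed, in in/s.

In regeneration the rod-end outflow joins the pump flow into the cap end, so the net volume the pump must supply per unit advance equals the rod cross-section area.
Rod cross-section A_rod = π/4 × (3.35 in)² = 8.814 in^2
v = Q_pump / A_rod

v ≈ 5.98 in/s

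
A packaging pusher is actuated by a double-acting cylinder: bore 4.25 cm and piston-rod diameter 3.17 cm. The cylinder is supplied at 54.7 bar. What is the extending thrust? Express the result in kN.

Cap-side area A_cap = π/4 × (4.25 cm)² = 14.19 cm^2
F = P × A_cap = 54.7 bar × A_cap

F ≈ 7.76 kN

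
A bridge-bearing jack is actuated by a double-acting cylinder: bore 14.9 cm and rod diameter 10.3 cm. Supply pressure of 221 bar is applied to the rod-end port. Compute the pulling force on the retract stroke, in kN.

F ≈ 201 kN

Rod-side annular area A_ann = π/4 × (14.9² − 10.3²) = 91.04 cm^2
On retraction the pressure acts on the annular area (bore minus rod).
F = P × A_ann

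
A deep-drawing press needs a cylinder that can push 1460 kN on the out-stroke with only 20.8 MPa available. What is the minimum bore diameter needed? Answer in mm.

Extension force acts on the full piston face: F = P × (π/4)D².
D = √(4F / (πP)) = √(4 × 1460 kN / (π × 20.8 MPa))

D ≈ 299 mm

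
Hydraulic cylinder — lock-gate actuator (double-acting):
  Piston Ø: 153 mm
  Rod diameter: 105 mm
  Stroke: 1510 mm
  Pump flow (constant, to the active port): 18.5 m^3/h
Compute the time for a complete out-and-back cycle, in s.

Cap-side area A_cap = π/4 × (153 mm)² = 18390 mm^2
Rod-side annular area A_ann = π/4 × (153² − 105²) = 9726 mm^2
t_ext = A_cap·L/Q = 5.402 s
t_ret = A_ann·L/Q = 2.858 s
t_cycle = t_ext + t_ret

t ≈ 8.26 s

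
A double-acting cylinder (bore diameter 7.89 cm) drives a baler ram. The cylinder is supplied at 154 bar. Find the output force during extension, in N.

Cap-side area A_cap = π/4 × (7.89 cm)² = 48.89 cm^2
F = P × A_cap = 154 bar × A_cap

F ≈ 75300 N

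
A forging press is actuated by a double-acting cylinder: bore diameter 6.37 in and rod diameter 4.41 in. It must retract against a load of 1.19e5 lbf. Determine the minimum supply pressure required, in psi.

Rod-side annular area A_ann = π/4 × (6.37² − 4.41²) = 16.59 in^2
Retraction: pressure acts on the annular area.
P = F / A = 1.19e5 lbf / A

P ≈ 7170 psi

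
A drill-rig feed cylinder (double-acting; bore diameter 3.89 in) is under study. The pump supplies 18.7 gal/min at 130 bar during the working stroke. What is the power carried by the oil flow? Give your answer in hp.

Hydraulic power = P × Q

W ≈ 20.6 hp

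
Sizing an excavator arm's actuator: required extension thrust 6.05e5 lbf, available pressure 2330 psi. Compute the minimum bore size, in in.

D ≈ 18.2 in

Extension force acts on the full piston face: F = P × (π/4)D².
D = √(4F / (πP)) = √(4 × 6.05e5 lbf / (π × 2330 psi))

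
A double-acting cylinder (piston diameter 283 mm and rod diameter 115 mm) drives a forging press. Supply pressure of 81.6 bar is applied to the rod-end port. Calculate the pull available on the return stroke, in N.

F ≈ 4.29e5 N

Rod-side annular area A_ann = π/4 × (283² − 115²) = 52510 mm^2
On retraction the pressure acts on the annular area (bore minus rod).
F = P × A_ann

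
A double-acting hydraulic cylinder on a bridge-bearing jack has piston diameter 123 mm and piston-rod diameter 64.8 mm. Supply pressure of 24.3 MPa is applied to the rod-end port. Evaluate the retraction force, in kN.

Rod-side annular area A_ann = π/4 × (123² − 64.8²) = 8584 mm^2
On retraction the pressure acts on the annular area (bore minus rod).
F = P × A_ann

F ≈ 209 kN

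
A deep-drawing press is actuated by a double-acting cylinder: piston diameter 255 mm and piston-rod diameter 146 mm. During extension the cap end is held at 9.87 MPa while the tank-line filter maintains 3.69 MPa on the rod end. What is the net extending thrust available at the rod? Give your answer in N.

Cap-side area A_cap = π/4 × (255 mm)² = 51070 mm^2
Rod-side annular area A_ann = π/4 × (255² − 146²) = 34330 mm^2
Net thrust = P_cap·A_cap − P_rod·A_ann = 5.041e5 N − 1.267e5 N

F ≈ 3.77e5 N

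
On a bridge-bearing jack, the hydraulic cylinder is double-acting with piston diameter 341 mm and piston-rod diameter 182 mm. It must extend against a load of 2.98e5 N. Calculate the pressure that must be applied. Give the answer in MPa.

P ≈ 3.26 MPa

Cap-side area A_cap = π/4 × (341 mm)² = 91330 mm^2
P = F / A = 2.98e5 N / A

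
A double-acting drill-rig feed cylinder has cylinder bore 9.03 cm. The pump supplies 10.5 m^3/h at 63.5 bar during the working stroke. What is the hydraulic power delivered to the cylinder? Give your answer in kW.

Hydraulic power = P × Q

W ≈ 18.5 kW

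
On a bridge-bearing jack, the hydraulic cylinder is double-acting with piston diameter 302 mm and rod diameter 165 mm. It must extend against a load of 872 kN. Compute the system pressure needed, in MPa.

Cap-side area A_cap = π/4 × (302 mm)² = 71630 mm^2
P = F / A = 872 kN / A

P ≈ 12.2 MPa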